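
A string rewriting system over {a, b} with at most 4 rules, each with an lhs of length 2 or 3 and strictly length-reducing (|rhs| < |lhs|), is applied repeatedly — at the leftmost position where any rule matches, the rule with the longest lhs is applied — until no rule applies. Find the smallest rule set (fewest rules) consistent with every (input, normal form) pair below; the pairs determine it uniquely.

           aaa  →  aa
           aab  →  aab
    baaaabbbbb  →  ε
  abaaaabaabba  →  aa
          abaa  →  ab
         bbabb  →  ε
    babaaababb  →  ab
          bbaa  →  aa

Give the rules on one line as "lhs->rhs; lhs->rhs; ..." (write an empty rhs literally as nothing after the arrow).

  | aaa => aa
  | aab
  | baaaabbbbb => baaabbbbb => baabbbbb => babbbbb => bbbbbb => bbbb => bb => ε
  | abaaaabaabba => abaaabaabba => abaabaabba => ababaabba => abbaabba => aabba => aa

aaa->aa; abb->; ba->b; bb->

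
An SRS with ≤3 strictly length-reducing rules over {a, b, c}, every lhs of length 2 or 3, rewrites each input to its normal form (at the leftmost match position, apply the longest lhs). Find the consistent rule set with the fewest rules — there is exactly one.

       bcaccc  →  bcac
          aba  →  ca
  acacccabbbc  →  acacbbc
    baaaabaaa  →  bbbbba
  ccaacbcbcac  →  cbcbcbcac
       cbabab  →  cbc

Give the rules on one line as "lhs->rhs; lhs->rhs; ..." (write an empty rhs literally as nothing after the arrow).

aa->b; ab->c; cc->c

  | bcaccc => bcacc => bcac
  | aba => ca
  | acacccabbbc => acaccabbbc => acacabbbc => acaccbbc => acacbbc
  | baaaabaaa => bbaabaaa => bbbbaaa => bbbbba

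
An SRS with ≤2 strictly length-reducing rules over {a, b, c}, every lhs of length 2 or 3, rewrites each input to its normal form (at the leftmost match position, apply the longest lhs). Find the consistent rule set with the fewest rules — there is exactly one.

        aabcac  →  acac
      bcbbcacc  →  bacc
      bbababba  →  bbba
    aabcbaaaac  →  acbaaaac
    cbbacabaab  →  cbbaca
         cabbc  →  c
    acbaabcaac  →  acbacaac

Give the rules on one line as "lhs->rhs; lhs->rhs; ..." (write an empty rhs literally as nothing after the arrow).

  | aabcac => acac
  | bcbbcacc => bbcacc => bacc
  | bbababba => bbabba => bbba
  | aabcbaaaac => acbaaaac

ab->; bc->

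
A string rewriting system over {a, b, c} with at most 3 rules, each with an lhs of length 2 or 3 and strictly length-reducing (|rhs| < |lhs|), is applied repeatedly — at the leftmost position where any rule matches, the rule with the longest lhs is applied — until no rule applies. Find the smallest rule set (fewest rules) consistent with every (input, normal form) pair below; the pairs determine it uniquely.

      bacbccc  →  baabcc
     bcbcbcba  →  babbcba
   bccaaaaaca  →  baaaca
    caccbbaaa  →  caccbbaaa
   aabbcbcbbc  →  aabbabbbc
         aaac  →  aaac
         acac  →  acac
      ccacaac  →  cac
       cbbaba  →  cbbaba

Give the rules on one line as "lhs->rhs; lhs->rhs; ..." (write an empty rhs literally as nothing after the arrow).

  | bacbccc => baabcc
  | bcbcbcba => babbcba
  | bccaaaaaca => bcaaaaca => baaaca
  | caccbbaaa

caa->a; cbc->ab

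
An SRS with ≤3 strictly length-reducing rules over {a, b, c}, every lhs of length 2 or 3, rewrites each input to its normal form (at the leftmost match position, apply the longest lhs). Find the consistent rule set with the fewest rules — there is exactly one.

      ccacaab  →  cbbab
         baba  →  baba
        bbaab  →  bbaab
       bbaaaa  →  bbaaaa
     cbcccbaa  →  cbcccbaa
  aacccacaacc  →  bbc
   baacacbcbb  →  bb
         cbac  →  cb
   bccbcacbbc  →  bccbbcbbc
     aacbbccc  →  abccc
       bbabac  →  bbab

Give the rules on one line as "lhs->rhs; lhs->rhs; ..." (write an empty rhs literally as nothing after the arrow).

ac->; acb->; ca->b

  | ccacaab => cbcaab => cbbab
  | baba
  | bbaab
  | bbaaaa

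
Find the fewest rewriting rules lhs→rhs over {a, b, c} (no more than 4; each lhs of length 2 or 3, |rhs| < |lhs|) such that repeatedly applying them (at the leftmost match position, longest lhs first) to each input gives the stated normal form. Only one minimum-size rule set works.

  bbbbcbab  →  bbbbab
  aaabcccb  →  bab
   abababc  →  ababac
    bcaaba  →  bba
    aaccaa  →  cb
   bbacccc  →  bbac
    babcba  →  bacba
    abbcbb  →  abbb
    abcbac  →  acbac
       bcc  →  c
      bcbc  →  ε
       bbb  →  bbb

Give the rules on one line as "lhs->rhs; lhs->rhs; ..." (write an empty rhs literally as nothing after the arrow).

aa->b; abc->ac; bc->; ccc->

  | bbbbcbab => bbbbab
  | aaabcccb => babcccb => bacccb => bab
  | abababc => ababac
  | bcaaba => aaba => bba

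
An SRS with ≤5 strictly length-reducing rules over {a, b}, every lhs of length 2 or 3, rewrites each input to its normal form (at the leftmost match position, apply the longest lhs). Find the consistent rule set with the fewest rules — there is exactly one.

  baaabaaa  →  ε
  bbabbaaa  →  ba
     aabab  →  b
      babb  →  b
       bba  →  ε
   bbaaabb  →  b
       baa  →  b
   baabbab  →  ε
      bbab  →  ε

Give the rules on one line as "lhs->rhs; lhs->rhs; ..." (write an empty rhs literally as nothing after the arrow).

aa->; aab->; ab->b; bb->a

  | baaabaaa => babaaa => bbaaa => aaaa => aa => ε
  | bbabbaaa => aabbaaa => baaa => ba
  | aabab => ab => b
  | babb => bbb => ab => b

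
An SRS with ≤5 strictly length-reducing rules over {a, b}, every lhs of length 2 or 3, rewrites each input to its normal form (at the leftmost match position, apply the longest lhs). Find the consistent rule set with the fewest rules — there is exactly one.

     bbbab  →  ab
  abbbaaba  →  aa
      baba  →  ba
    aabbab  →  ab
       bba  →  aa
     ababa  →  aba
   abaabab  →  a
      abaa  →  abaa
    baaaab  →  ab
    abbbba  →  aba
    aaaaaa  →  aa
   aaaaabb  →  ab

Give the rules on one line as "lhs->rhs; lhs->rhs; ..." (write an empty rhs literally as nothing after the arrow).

aaa->aa; aab->bb; bab->b; bb->a

  | bbbab => abab => ab
  | abbbaaba => aabaaba => bbaaba => aaaba => aaba => bba => aa
  | baba => ba
  | aabbab => bbbab => abab => ab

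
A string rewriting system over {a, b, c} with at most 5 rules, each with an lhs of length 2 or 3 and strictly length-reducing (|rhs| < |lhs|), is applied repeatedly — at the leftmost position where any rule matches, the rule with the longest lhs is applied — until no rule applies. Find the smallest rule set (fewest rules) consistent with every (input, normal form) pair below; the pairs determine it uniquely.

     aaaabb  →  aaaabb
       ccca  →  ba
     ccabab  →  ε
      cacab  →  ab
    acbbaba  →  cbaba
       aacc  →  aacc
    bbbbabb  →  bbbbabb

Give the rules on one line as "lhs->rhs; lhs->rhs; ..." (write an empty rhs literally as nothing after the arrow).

  | aaaabb
  | ccca => ba
  | ccabab => cab => ε
  | cacab => ab

acb->c; cab->; cac->; ccc->b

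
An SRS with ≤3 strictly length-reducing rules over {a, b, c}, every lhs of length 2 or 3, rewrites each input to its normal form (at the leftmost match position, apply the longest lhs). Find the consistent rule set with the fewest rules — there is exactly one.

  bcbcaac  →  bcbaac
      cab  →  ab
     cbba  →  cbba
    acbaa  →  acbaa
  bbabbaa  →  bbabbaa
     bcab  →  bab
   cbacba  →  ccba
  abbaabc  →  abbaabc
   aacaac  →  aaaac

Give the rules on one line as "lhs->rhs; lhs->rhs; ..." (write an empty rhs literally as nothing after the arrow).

bac->c; ca->a

  | bcbcaac => bcbaac
  | cab => ab
  | cbba
  | acbaa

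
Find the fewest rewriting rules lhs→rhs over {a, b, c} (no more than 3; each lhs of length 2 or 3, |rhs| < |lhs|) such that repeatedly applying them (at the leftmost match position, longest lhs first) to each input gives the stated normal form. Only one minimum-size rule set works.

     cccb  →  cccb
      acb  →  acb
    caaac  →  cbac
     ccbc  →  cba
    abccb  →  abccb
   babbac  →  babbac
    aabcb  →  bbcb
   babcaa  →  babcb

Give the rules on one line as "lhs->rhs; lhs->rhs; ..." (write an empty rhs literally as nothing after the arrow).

aa->b; cbc->ba

  | cccb
  | acb
  | caaac => cbac
  | ccbc => cba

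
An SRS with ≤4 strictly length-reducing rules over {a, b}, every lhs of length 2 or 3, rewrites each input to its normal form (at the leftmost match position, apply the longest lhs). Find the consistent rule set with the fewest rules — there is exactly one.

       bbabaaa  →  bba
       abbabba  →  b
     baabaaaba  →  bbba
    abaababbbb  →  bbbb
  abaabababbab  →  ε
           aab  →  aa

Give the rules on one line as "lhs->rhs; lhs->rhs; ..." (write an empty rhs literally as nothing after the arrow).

aaa->b; ab->a; baa->bb; bab->

  | bbabaaa => baaa => bba
  | abbabba => ababba => aabba => aaba => aaa => b
  | baabaaaba => bbbaaaba => bbbbaba => bbba
  | abaababbbb => aaababbbb => bbabbbb => bbbb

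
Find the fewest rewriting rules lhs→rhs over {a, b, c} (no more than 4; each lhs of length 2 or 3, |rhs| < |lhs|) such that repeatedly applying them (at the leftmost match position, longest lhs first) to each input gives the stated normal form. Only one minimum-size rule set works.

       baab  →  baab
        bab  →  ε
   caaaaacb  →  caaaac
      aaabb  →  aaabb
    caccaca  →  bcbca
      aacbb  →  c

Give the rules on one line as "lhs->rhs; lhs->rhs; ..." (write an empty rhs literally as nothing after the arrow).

acb->c; bab->; cac->bc

  | baab
  | bab => ε
  | caaaaacb => caaaac
  | aaabb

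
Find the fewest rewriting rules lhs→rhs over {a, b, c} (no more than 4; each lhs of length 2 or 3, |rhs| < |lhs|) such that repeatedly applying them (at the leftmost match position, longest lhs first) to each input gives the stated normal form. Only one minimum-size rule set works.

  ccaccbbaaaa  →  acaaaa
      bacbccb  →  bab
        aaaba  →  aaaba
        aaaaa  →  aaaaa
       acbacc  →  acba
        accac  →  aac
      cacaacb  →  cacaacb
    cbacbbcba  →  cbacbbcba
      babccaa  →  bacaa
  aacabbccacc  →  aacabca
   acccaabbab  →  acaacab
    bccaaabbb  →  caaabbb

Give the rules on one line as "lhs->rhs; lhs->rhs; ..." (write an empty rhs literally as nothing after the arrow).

bba->ca; bcc->c; cc->

  | ccaccbbaaaa => accbbaaaa => abbaaaa => acaaaa
  | bacbccb => baccb => bab
  | aaaba
  | aaaaa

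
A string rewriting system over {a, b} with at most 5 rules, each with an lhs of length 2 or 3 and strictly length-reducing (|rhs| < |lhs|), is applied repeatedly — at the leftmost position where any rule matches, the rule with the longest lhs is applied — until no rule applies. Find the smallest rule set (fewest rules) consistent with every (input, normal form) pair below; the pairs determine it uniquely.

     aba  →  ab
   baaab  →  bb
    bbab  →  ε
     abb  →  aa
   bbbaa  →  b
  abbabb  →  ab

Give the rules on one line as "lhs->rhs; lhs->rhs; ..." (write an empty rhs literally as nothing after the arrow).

aab->; abb->aa; ba->b; bba->aa

  | aba => ab
  | baaab => baab => bab => bb
  | bbab => aab => ε
  | abb => aa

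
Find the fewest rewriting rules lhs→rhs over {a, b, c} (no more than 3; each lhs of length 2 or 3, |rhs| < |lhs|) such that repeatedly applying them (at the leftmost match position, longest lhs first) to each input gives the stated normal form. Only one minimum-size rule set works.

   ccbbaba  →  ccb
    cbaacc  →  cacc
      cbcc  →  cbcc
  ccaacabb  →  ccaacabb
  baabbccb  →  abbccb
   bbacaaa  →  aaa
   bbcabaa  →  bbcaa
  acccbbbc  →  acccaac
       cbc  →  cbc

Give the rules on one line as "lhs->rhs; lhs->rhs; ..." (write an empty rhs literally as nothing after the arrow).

  | ccbbaba => ccbba => ccb
  | cbaacc => cacc
  | cbcc
  | ccaacabb

ba->; bac->a; bbb->aa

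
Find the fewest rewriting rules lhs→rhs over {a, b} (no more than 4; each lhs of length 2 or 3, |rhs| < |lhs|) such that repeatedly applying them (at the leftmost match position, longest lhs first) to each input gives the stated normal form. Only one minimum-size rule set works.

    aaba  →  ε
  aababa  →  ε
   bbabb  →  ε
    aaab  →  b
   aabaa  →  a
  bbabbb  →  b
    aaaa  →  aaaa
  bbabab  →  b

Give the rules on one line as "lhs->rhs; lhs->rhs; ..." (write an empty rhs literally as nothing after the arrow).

  | aaba => aba => ba => ε
  | aababa => ababa => baba => ba => ε
  | bbabb => abb => bb => ε
  | aaab => aab => ab => b

ab->b; ba->; bb->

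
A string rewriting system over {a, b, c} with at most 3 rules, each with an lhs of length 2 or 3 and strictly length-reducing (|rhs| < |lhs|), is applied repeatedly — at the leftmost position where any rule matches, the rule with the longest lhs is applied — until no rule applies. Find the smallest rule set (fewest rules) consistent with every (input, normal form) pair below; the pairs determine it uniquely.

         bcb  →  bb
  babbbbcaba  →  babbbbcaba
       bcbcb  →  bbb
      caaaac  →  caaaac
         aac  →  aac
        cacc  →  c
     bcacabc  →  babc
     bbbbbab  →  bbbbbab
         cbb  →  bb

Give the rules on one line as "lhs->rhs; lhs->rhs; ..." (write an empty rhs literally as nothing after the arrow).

cac->; cb->b

  | bcb => bb
  | babbbbcaba
  | bcbcb => bbcb => bbb
  | caaaac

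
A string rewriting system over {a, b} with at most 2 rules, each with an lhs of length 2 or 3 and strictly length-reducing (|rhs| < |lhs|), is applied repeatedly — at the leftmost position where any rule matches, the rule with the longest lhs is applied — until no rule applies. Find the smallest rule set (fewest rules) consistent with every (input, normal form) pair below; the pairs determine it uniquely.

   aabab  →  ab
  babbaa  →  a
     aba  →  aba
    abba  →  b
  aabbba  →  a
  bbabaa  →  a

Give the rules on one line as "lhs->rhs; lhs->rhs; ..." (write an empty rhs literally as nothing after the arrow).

  | aabab => bbab => ab
  | babbaa => baaa => bba => a
  | aba
  | abba => aa => b

aa->b; bb->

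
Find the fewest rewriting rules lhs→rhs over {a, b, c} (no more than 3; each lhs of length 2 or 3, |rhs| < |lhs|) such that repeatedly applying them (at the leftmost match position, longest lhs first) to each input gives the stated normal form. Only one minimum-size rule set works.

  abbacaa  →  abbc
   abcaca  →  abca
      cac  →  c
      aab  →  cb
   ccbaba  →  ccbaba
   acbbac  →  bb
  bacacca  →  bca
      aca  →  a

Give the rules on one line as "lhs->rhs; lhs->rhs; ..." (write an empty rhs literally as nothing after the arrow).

  | abbacaa => abbaa => abbc
  | abcaca => abca
  | cac => c
  | aab => cb

aa->c; ac->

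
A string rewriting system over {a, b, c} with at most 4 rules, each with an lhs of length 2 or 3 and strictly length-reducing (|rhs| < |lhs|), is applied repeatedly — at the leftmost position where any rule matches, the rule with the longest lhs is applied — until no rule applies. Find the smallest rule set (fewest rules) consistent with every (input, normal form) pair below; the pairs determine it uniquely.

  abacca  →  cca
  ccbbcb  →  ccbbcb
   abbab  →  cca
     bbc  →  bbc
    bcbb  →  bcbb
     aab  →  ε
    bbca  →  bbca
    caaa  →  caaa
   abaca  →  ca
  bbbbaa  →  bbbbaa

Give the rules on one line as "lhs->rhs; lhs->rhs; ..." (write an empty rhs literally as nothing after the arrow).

ab->c; ac->; bab->ca

  | abacca => cacca => cca
  | ccbbcb
  | abbab => cbab => cca
  | bbc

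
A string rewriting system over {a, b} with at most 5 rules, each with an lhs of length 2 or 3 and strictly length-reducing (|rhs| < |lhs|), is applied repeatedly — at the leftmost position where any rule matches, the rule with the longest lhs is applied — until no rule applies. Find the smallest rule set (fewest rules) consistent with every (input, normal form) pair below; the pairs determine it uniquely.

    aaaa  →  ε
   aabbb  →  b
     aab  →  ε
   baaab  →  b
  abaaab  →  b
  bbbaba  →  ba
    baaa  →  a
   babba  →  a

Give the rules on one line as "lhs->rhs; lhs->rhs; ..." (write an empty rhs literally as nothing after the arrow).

  | aaaa => baa => bb => ε
  | aabbb => bbbb => b
  | aab => bb => ε
  | baaab => bbab => ab => b

aa->b; ab->b; bb->; bbb->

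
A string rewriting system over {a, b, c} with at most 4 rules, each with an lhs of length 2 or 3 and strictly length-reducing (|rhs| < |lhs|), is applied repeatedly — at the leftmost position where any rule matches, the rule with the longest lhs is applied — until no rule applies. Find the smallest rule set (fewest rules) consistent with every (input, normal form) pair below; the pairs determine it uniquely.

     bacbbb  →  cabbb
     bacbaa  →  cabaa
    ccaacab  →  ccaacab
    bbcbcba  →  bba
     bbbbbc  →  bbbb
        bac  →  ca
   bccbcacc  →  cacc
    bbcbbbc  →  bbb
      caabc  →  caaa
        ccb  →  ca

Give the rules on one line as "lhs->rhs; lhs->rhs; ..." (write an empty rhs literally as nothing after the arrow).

  | bacbbb => cabbb
  | bacbaa => cabaa
  | ccaacab
  | bbcbcba => bbcba => bba

abc->aa; bac->ca; bc->; ccb->ca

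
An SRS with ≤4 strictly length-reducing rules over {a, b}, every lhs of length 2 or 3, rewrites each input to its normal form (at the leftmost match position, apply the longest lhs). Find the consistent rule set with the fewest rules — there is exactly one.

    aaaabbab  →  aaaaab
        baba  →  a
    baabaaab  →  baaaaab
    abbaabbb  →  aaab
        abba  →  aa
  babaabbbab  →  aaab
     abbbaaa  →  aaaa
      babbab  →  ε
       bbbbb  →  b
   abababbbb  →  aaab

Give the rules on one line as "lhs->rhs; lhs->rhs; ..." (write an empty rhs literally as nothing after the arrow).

  | aaaabbab => aaaabab => aaaaab
  | baba => a
  | baabaaab => baaaaab
  | abbaabbb => abaabbb => aaabbb => aaabb => aaab

aba->aa; bab->; bb->b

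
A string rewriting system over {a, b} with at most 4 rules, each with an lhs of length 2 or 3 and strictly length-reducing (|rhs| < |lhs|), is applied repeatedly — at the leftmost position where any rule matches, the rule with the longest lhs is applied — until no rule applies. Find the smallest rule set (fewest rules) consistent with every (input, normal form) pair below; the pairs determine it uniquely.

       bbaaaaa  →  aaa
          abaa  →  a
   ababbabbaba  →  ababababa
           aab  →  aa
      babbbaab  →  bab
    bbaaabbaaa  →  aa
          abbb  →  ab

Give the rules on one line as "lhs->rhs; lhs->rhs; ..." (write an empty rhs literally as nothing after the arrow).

  | bbaaaaa => baaaaa => aaa
  | abaa => a
  | ababbabbaba => abababbaba => ababababa
  | aab => aa

aab->aa; baa->; bb->b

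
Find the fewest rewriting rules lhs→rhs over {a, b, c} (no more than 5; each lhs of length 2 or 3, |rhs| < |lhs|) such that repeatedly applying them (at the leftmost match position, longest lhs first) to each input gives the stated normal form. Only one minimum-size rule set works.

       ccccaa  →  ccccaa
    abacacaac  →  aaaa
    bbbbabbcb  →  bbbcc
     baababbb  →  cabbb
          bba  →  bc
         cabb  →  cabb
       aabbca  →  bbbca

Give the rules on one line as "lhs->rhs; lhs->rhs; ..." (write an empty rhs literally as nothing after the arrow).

  | ccccaa
  | abacacaac => accacaac => acacaac => aacaac => aaaac => aaaa
  | bbbbabbcb => bbbcbbcb => bbbcbcb => bbbccb => bbbcc
  | baababbb => cababbb => cacbbb => cabbb

aab->bb; ac->a; ba->c; cb->c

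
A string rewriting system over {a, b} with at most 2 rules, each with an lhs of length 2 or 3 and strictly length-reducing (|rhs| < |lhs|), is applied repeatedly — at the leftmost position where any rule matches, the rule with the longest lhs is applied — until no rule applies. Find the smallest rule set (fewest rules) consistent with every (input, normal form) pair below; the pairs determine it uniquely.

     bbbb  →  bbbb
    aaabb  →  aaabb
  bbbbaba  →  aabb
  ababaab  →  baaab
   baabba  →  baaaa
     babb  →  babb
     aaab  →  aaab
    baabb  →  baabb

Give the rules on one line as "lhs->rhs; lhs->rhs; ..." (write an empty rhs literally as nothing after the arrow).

aba->bb; bba->aa

  | bbbb
  | aaabb
  | bbbbaba => bbaaba => aaaba => aabb
  | ababaab => bbbaab => baaab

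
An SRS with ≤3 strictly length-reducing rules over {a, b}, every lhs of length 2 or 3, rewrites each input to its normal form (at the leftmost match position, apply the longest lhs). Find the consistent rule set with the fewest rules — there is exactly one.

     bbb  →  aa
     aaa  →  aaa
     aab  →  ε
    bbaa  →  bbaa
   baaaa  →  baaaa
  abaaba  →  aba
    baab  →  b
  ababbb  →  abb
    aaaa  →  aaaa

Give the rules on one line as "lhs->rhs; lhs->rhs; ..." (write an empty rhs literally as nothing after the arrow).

aab->; bab->; bbb->aa

  | bbb => aa
  | aaa
  | aab => ε
  | bbaa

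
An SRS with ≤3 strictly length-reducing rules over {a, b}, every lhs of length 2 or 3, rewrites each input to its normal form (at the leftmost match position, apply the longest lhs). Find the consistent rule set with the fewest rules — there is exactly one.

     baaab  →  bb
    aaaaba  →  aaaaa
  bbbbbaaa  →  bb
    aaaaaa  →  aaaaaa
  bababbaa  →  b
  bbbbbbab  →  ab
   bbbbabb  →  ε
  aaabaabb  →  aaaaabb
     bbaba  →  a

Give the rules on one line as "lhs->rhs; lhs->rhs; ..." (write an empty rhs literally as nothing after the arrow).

  | baaab => baab => bab => bb
  | aaaaba => aaaaa
  | bbbbbaaa => bbaaa => bbaa => bba => bb
  | aaaaaa

aba->aa; ba->b; bbb->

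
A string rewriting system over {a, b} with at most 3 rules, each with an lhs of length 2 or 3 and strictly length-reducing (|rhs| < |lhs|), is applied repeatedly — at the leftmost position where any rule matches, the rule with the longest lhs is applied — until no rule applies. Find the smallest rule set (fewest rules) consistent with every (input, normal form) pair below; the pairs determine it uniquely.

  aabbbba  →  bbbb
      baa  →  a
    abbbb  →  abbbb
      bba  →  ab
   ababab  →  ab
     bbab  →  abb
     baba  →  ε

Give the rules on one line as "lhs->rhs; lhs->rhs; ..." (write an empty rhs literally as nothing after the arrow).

aaa->bb; ba->; bba->ab

  | aabbbba => aabbab => aaabb => bbbb
  | baa => a
  | abbbb
  | bba => ab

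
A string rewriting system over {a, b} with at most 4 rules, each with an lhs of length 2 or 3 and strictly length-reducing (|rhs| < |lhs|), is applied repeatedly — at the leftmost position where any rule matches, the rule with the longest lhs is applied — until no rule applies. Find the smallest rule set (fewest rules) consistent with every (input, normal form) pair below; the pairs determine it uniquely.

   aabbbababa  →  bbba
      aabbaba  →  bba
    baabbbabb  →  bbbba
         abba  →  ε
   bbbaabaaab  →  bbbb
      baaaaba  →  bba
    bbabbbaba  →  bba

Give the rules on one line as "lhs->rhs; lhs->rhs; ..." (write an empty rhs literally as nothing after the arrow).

aa->; ab->; abb->a

  | aabbbababa => bbbababa => bbbaba => bbba
  | aabbaba => bbaba => bba
  | baabbbabb => bbbbabb => bbbba
  | abba => aa => ε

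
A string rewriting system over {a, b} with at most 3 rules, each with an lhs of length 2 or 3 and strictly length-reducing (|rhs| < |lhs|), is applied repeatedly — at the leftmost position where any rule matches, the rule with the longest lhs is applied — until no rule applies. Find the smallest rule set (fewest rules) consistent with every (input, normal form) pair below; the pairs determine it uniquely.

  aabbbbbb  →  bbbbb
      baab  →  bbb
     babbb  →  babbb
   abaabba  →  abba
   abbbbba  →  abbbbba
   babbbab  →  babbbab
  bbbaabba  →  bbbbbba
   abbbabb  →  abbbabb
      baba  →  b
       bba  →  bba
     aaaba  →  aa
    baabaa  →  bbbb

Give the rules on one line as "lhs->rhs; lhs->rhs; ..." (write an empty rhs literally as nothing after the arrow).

  | aabbbbbb => bbbbb
  | baab => bbb
  | babbb
  | abaabba => abba

aab->; aba->; baa->bb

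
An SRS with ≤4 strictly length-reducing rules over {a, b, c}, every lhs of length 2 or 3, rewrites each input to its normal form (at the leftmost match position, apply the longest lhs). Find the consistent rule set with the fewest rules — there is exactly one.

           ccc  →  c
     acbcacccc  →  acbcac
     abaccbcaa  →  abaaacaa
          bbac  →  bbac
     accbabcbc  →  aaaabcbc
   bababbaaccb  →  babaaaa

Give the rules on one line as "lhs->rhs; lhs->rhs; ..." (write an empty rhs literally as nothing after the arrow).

abb->; cc->c; ccb->aa

  | ccc => cc => c
  | acbcacccc => acbcaccc => acbcacc => acbcac
  | abaccbcaa => abaaacaa
  | bbac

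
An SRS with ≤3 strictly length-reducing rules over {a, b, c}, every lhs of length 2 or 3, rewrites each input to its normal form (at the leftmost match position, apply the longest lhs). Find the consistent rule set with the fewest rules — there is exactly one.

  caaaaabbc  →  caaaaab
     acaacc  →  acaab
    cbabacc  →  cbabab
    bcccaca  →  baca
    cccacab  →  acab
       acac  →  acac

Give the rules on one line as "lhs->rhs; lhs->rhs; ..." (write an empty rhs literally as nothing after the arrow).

  | caaaaabbc => caaaaab
  | acaacc => acaab
  | cbabacc => cbabab
  | bcccaca => ccaca => baca

bc->; cc->b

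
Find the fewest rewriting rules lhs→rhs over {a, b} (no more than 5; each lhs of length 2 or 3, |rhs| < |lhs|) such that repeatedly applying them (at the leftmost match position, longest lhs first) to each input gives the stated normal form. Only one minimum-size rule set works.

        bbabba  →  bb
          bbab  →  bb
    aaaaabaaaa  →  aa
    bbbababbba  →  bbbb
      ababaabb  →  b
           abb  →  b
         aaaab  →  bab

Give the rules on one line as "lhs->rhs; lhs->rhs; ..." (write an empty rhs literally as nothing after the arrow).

aaa->b; abb->b; baa->; bba->b

  | bbabba => bbba => bb
  | bbab => bb
  | aaaaabaaaa => baabaaaa => baaaa => aa
  | bbbababbba => bbbabbba => bbbbba => bbbb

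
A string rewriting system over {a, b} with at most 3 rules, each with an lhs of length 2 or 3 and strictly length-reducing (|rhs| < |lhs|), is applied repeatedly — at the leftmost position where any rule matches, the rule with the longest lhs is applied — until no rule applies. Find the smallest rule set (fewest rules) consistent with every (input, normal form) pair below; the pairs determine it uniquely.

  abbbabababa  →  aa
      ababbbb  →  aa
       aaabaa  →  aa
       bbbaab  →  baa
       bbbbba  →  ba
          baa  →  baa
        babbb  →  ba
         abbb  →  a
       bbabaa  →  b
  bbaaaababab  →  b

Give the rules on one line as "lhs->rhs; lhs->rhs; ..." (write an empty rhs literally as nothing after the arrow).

aaa->b; ab->a; bb->

  | abbbabababa => abbabababa => ababababa => aabababa => aaababa => bbaba => aba => aa
  | ababbbb => aabbbb => aabbb => aabb => aab => aa
  | aaabaa => bbaa => aa
  | bbbaab => baab => baa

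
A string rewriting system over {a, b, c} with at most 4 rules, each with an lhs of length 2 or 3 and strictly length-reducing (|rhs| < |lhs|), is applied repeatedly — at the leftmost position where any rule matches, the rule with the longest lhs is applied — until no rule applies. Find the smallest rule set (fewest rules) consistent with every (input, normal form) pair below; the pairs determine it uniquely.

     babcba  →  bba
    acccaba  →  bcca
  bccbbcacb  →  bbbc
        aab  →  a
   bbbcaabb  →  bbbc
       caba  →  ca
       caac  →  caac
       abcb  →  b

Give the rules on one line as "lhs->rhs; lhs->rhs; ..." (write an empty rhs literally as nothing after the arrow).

ab->; acc->bc; cb->b

  | babcba => bcba => bba
  | acccaba => bccaba => bcca
  | bccbbcacb => bcbbcacb => bbbcacb => bbbcab => bbbc
  | aab => a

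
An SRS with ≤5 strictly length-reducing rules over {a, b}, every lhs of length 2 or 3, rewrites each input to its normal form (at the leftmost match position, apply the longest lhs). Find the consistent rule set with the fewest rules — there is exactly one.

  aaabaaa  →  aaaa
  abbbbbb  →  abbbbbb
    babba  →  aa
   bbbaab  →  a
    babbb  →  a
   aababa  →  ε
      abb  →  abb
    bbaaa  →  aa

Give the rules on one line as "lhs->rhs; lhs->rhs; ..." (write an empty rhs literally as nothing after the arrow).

  | aaabaaa => aaaa
  | abbbbbb
  | babba => baba => baa => aa
  | bbbaab => bab => ba => a

aba->; ba->a; bab->ba; bba->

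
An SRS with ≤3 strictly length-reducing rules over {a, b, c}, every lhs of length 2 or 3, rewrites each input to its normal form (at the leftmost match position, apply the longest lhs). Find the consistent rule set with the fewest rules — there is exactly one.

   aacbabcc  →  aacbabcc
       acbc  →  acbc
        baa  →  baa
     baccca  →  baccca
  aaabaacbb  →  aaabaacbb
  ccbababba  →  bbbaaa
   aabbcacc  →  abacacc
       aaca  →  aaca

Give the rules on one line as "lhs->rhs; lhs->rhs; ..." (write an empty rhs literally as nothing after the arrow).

abb->ba; ccb->bb

  | aacbabcc
  | acbc
  | baa
  | baccca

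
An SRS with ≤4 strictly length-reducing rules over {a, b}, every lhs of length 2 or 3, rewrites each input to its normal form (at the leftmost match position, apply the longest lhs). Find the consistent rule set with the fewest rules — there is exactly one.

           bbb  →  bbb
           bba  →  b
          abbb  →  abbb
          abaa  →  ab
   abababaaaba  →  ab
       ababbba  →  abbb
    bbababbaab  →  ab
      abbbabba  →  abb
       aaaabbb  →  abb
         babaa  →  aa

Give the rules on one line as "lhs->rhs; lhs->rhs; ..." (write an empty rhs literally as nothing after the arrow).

aab->ba; aba->ab; ba->; bab->

  | bbb
  | bba => b
  | abbb
  | abaa => aba => ab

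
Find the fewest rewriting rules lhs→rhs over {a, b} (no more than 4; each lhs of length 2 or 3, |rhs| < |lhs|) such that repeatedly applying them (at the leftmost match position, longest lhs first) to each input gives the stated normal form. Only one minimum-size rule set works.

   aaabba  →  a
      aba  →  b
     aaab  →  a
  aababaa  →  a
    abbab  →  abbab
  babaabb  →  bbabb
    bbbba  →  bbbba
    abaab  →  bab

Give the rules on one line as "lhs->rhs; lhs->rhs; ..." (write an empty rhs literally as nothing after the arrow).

  | aaabba => aabba => aaba => aaa => aa => a
  | aba => b
  | aaab => aab => aa => a
  | aababaa => aaabaa => aabaa => aaaa => aaa => aa => a

aa->a; aab->aa; aba->b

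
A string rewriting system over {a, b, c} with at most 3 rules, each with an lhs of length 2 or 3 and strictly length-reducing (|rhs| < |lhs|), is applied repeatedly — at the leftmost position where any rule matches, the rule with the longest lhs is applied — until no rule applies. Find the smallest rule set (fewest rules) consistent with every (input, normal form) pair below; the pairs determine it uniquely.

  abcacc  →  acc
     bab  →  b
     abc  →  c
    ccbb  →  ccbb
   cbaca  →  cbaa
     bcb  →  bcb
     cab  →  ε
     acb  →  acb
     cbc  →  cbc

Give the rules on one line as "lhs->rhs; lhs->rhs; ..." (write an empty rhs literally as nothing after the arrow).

ab->; ca->a

  | abcacc => cacc => acc
  | bab => b
  | abc => c
  | ccbb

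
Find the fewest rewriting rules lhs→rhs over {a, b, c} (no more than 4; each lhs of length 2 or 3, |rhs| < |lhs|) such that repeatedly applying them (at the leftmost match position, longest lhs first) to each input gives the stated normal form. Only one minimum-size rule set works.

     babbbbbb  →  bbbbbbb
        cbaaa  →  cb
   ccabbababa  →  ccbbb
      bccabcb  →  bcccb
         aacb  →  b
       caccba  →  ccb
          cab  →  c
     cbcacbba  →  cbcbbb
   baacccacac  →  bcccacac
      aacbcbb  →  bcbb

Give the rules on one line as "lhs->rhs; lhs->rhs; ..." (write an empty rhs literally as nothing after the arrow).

ab->; acb->bb; acc->c; ba->b

  | babbbbbb => bbbbbbb
  | cbaaa => cbaa => cba => cb
  | ccabbababa => ccbababa => ccbbaba => ccbbba => ccbbb
  | bccabcb => bcccb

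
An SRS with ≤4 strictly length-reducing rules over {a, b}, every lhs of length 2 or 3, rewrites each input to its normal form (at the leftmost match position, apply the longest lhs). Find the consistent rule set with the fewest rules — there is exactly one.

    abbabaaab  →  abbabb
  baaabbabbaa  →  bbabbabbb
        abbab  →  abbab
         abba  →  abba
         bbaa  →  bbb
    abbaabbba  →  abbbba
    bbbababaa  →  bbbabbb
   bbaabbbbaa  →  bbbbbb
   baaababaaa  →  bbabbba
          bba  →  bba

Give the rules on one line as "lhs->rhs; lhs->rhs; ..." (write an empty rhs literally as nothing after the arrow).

aa->b; aab->; aba->ab

  | abbabaaab => abbabaab => abbabab => abbabb
  | baaabbabbaa => bbabbabbaa => bbabbabbb
  | abbab
  | abba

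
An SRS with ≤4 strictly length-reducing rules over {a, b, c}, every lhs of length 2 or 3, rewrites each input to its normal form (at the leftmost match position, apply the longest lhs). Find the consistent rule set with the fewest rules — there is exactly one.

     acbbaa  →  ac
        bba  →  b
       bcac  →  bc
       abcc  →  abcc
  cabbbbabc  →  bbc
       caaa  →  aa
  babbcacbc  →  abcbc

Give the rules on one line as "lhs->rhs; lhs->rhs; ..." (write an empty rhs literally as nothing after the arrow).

ba->; bab->a; ca->

  | acbbaa => acba => ac
  | bba => b
  | bcac => bc
  | abcc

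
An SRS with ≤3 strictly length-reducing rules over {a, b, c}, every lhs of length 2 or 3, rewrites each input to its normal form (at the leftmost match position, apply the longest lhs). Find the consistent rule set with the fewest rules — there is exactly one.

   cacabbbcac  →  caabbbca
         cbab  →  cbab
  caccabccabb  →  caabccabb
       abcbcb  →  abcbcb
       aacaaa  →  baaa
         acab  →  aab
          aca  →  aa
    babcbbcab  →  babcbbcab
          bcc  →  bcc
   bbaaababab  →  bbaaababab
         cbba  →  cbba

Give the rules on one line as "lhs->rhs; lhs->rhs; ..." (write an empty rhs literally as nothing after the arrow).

aac->b; ac->a

  | cacabbbcac => caabbbcac => caabbbca
  | cbab
  | caccabccabb => cacabccabb => caabccabb
  | abcbcb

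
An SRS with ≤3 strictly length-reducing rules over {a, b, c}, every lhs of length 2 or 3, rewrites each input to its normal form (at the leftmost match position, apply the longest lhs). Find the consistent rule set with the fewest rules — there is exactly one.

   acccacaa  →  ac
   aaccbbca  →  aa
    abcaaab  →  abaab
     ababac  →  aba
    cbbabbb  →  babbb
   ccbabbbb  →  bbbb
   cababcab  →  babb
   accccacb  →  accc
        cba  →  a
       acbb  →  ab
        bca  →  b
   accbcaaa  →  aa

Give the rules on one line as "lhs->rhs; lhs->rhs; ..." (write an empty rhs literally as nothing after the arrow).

  | acccacaa => acccaa => acca => ac
  | aaccbbca => aacbca => aaca => aa
  | abcaaab => abaab
  | ababac => aba

bac->; ca->; cb->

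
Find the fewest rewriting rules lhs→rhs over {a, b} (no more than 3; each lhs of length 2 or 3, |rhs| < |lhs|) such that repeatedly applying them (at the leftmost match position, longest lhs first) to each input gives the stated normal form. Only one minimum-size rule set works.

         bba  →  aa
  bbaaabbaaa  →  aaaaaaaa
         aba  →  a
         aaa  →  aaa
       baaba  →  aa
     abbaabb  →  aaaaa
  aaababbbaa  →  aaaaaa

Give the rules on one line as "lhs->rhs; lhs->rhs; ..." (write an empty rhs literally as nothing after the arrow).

  | bba => aa
  | bbaaabbaaa => aaaabbaaa => aaaaaaaa
  | aba => a
  | aaa

ba->; baa->aa; bb->a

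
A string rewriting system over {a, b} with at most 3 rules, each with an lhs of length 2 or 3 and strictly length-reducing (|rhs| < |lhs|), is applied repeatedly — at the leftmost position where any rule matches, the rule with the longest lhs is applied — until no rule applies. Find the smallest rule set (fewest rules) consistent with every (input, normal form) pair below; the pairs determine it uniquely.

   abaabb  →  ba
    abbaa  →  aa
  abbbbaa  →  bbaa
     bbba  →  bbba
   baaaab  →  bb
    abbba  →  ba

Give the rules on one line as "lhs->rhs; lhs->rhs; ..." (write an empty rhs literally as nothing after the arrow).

  | abaabb => baabb => ba
  | abbaa => aa
  | abbbbaa => bbaa
  | bbba

ab->b; abb->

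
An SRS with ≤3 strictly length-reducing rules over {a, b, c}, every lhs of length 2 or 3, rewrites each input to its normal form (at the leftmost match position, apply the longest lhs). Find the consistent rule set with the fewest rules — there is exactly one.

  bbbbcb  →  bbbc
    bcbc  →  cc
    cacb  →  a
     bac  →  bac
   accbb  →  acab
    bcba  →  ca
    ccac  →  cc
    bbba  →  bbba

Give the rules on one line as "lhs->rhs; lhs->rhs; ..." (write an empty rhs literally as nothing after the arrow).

  | bbbbcb => bbbc
  | bcbc => cc
  | cacb => cb => a
  | bac

bcb->c; cac->c; cb->a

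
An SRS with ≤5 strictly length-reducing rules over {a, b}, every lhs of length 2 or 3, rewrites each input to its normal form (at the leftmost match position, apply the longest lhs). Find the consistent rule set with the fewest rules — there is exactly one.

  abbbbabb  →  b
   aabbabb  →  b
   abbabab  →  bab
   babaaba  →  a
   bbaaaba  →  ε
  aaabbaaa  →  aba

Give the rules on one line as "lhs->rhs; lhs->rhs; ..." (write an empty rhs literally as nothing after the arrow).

  | abbbbabb => aabbabb => babb => baa => b
  | aabbabb => babb => baa => b
  | abbabab => aabbab => bab
  | babaaba => babba => baab => bb => a

aab->; baa->b; bb->a; bba->ab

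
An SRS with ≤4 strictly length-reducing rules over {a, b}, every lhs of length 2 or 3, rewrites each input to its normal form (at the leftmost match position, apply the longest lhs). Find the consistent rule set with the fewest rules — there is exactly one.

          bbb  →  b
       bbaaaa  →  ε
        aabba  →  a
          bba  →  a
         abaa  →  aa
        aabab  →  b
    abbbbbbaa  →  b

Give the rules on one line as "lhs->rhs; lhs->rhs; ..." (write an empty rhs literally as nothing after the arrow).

aaa->b; aab->b; ba->; bb->

  | bbb => b
  | bbaaaa => aaaa => ba => ε
  | aabba => bba => a
  | bba => a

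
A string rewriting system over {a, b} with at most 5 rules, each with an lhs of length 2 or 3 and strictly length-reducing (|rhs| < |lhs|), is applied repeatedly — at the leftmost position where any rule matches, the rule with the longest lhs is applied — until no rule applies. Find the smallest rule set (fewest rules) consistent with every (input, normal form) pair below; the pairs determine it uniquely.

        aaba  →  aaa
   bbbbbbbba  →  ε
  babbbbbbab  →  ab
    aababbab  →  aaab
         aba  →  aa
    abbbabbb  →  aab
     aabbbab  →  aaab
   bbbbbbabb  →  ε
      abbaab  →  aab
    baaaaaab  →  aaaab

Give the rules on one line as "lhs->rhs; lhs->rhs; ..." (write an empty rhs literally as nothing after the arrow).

ba->a; baa->; bb->; bba->

  | aaba => aaa
  | bbbbbbbba => bbbbbba => bbbba => bba => ε
  | babbbbbbab => abbbbbbab => abbbbab => abbab => ab
  | aababbab => aaabbab => aaab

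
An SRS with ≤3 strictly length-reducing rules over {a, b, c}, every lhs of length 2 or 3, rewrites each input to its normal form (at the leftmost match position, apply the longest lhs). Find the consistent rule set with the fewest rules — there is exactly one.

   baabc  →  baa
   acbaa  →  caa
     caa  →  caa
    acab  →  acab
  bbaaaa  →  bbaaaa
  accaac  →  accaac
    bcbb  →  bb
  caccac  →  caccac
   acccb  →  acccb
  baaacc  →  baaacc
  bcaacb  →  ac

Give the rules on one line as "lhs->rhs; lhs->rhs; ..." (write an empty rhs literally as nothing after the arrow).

  | baabc => baa
  | acbaa => caa
  | caa
  | acab

acb->c; bc->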